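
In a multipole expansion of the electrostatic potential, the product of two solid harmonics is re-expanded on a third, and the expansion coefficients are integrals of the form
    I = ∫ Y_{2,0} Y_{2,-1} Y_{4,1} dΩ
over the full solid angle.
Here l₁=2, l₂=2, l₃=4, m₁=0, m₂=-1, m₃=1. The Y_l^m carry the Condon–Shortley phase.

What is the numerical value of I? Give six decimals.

Checks pass: Σm=0; 8 even; l₃=4∈[0,4].
(2·2+1)(2·2+1)(2·4+1) = 225
Δ: 0! 4! 4! / 9! → 1/630
sum: t=0:+1/16 = 1/16
3j²(2 2 4; 0 0 0) = Δ·Π!·Σ² = 2/35  (sign +1)
sum: t=0:+1/24 = 1/24
3j²(2 2 4; 0 -1 1) = Δ·Π!·Σ² = 1/21  (sign -1)
combine: 4πI² = 225·2/35·1/21 = 30/49
take √, sign -1: I = -0.22072812

-0.220728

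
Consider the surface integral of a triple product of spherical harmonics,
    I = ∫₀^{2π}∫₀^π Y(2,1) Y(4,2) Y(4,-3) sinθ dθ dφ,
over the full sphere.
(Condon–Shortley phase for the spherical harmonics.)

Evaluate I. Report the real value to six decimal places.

Rules hold: Σm=0, L=10 even, 2≤4≤6.
N = 5·9·9 = 405
Δ = 2!·2!·6!/11! = 1/13860
Racah Σ t=0..2: t=0:+1/192 t=1:−1/36 t=2:+1/192 = -5/288
⇒ 3j(2 4 4; 0 0 0)² = 20/693, sgn -1
Racah Σ t=0..1: t=0:+1/1440 t=1:−1/240 = -1/288
⇒ 3j(2 4 4; 1 2 -3)² = 5/132, sgn +1
4πI² = N·(3j₀)²·(3jₘ)² = 375/847
I = -1·√(0.442739/4π) = -0.18770204

-0.187702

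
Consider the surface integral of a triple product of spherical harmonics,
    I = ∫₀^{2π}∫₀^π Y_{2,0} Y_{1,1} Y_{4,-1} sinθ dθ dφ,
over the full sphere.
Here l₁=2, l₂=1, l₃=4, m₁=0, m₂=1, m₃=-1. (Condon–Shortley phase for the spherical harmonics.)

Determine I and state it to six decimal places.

0.000000

|2−1|≤4≤2+1 violated ⇒ I = 0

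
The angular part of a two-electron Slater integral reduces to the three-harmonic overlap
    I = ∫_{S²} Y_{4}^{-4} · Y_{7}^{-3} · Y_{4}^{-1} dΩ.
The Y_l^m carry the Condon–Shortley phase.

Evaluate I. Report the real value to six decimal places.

-4 − 3 − 1 = -8 ≠ 0: azimuthal integral kills it; I = 0

0.000000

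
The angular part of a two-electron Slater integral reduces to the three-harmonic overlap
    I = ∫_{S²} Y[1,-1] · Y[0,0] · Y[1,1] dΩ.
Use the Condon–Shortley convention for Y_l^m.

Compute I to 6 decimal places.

Checks pass: Σm=0; 2 even; l₃=1∈[1,1].
(2·1+1)(2·0+1)(2·1+1) = 9
Δ: 0! 2! 0! / 3! → 1/3
sum: t=0:+1/1 = 1/1
3j²(1 0 1; 0 0 0) = Δ·Π!·Σ² = 1/3  (sign -1)
sum: t=0:+1/2 = 1/2
3j²(1 0 1; -1 0 1) = Δ·Π!·Σ² = 1/3  (sign +1)
combine: 4πI² = 9·1/3·1/3 = 1/1
take √, sign -1: I = -0.28209479

-0.282095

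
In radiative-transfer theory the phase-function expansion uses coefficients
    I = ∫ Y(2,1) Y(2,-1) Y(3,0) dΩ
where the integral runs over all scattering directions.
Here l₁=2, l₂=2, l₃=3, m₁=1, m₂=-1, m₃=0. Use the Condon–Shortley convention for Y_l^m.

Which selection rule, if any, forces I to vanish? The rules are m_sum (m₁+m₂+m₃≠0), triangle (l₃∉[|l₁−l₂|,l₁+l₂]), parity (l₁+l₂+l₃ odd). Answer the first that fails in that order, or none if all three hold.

m₁+m₂+m₃ = 1 − 1 + 0 = 0  ✓
triangle: |2−2|=0 ≤ l₃=3 ≤ 2+2=4  ✓
parity: l₁+l₂+l₃ = 7 is odd  ✗

parity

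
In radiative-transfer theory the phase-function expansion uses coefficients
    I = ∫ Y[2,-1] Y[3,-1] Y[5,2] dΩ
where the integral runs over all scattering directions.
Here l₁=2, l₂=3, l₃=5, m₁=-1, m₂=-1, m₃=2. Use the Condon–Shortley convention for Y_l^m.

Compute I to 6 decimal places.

m-sum 0 ✓  L=10 even ✓  1≤5≤5 ✓
Π(2lᵢ+1) = 5×7×11 = 385
triangle coeff Δ(2,3,5) = 1/2310
Σ_t [0,0]: t=0:+1/144 = 1/144
(3j)²=10/231 [(2 3 5; 0 0 0)], sign=-1
Σ_t [0,0]: t=0:+1/288 = 1/288
(3j)²=1/22 [(2 3 5; -1 -1 2)], sign=-1
⇒ 4πI² = 25/33
I = (+1)√(25/33/(4π)) = 0.24553200

0.245532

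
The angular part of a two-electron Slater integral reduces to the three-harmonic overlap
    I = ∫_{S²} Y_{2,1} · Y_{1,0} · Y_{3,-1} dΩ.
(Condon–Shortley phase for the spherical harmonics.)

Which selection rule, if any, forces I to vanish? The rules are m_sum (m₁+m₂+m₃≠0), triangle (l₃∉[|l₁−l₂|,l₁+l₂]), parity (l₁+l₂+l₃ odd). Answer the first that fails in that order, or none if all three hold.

none

azimuthal sum: 1 + 0 − 1 = 0  ✓
1 ≤ 3 ≤ 3 (triangle on l)  ✓
L = 2 + 1 + 3 = 6 (even)  ✓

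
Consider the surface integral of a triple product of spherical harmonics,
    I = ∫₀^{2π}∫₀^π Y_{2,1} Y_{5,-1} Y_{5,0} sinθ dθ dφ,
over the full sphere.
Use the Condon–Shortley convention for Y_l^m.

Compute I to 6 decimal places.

-0.036166

Rules hold: Σm=0, L=12 even, 3≤5≤7.
N = 5·11·11 = 605
Δ = 2!·2!·8!/13! = 1/38610
Racah Σ t=0..2: t=0:+1/2880 t=1:−1/576 t=2:+1/2880 = -1/960
⇒ 3j(2 5 5; 0 0 0)² = 10/429, sgn +1
Racah Σ t=0..1: t=0:+1/1152 t=1:−1/1440 = 1/5760
⇒ 3j(2 5 5; 1 -1 0)² = 1/858, sgn -1
4πI² = N·(3j₀)²·(3jₘ)² = 25/1521
I = -1·√(0.0164366/4π) = -0.03616600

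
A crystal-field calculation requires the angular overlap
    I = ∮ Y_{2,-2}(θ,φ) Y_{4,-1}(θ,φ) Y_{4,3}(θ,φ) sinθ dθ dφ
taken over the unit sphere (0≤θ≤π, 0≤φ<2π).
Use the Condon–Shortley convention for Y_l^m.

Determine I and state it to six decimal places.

0.159270

Rules hold: Σm=0, L=10 even, 2≤4≤6.
N = 5·9·9 = 405
Δ = 2!·2!·6!/11! = 1/13860
Racah Σ t=0..2: t=0:+1/192 t=1:−1/36 t=2:+1/192 = -5/288
⇒ 3j(2 4 4; 0 0 0)² = 20/693, sgn -1
Racah Σ t=2..2: t=2:+1/480 = 1/480
⇒ 3j(2 4 4; -2 -1 3)² = 3/110, sgn -1
4πI² = N·(3j₀)²·(3jₘ)² = 270/847
I = +1·√(0.318772/4π) = 0.15927046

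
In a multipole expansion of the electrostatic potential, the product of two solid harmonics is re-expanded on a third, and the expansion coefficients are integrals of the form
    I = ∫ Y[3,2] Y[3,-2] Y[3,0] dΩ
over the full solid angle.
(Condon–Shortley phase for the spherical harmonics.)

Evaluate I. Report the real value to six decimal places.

0.000000

L=9 odd ⇒ parity kills the (l;000) factor ⇒ I = 0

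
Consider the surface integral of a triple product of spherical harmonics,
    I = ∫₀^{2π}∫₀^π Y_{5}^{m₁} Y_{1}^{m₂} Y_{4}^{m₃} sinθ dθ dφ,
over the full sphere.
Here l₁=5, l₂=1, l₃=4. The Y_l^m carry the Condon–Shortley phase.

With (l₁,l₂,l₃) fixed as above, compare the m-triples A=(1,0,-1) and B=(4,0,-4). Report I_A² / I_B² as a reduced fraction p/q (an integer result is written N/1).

8/3

Same 5,1,4: normalisation and zero-m 3j drop out of the ratio.
A: Δ: 2! 8! 0! / 11! → 1/495; sum: t=1:−1/720 = -1/720; 3j²(5 1 4; 1 0 -1) = Δ·Π!·Σ² = 8/165  (sign +1)
B: Δ: 2! 8! 0! / 11! → 1/495; sum: t=1:−1/40320 = -1/40320; 3j²(5 1 4; 4 0 -4) = Δ·Π!·Σ² = 1/55  (sign -1)
I_A²/I_B² = (8/165)/(1/55) = 8/3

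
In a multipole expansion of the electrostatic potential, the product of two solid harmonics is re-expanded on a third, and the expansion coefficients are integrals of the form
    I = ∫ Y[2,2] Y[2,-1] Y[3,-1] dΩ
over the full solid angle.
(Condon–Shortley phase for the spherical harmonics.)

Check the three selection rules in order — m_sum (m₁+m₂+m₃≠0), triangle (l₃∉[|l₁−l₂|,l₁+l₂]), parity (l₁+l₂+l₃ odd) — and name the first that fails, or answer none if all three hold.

parity

azimuthal sum: 2 − 1 − 1 = 0  ✓
0 ≤ 3 ≤ 4 (triangle on l)  ✓
L = 2 + 2 + 3 = 7 (odd)  ✗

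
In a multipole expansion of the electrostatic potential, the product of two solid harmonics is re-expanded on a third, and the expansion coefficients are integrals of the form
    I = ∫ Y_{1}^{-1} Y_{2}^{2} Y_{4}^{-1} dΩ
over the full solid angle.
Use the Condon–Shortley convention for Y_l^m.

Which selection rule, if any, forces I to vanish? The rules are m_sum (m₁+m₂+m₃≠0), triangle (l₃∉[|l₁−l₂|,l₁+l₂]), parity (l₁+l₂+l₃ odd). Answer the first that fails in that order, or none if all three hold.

m₁+m₂+m₃ = -1 + 2 − 1 = 0  ✓
triangle: |1−2|=1 ≤ l₃=4 ≤ 1+2=3  ✗
parity: l₁+l₂+l₃ = 7 is odd

triangle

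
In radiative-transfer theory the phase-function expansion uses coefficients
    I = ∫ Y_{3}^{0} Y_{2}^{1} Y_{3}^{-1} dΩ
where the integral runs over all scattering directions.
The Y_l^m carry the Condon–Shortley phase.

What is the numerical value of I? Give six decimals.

-0.059471

Checks pass: Σm=0; 8 even; l₃=3∈[1,5].
(2·3+1)(2·2+1)(2·3+1) = 245
Δ: 2! 4! 2! / 9! → 1/3780
sum: t=0:+1/24 t=1:−1/4 t=2:+1/24 = -1/6
3j²(3 2 3; 0 0 0) = Δ·Π!·Σ² = 4/105  (sign +1)
sum: t=1:−1/8 t=2:+1/12 = -1/24
3j²(3 2 3; 0 1 -1) = Δ·Π!·Σ² = 1/210  (sign -1)
combine: 4πI² = 245·4/105·1/210 = 2/45
take √, sign -1: I = -0.05947080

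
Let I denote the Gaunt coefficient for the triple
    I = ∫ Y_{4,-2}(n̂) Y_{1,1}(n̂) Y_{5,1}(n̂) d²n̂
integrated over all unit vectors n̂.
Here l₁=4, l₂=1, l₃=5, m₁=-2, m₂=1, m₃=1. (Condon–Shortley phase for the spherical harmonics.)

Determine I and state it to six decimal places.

Checks pass: Σm=0; 10 even; l₃=5∈[3,5].
(2·4+1)(2·1+1)(2·5+1) = 297
Δ: 0! 8! 2! / 11! → 1/495
sum: t=0:+1/576 = 1/576
3j²(4 1 5; 0 0 0) = Δ·Π!·Σ² = 5/99  (sign -1)
sum: t=0:+1/2880 = 1/2880
3j²(4 1 5; -2 1 1) = Δ·Π!·Σ² = 2/165  (sign +1)
combine: 4πI² = 297·5/99·2/165 = 2/11
take √, sign -1: I = -0.12028562

-0.120286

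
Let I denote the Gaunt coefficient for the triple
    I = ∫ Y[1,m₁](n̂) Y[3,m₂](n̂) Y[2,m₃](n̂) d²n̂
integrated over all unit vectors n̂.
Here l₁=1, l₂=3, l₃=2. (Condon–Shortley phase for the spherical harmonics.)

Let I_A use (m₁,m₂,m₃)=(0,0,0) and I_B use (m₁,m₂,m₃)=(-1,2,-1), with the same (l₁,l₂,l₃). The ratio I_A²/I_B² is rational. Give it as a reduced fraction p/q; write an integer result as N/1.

Shared (l₁,l₂,l₃)=(1,3,2): N and (l;000)² cancel in I_A²/I_B².
A: Δ = 2!·0!·4!/7! = 1/105; Racah Σ t=1..1: t=1:−1/4 = -1/4; ⇒ 3j(1 3 2; 0 0 0)² = 3/35, sgn -1
B: Δ = 2!·0!·4!/7! = 1/105; Racah Σ t=2..2: t=2:+1/12 = 1/12; ⇒ 3j(1 3 2; -1 2 -1)² = 2/21, sgn -1
I_A²/I_B² = (3/35)/(2/21) = 9/10

9/10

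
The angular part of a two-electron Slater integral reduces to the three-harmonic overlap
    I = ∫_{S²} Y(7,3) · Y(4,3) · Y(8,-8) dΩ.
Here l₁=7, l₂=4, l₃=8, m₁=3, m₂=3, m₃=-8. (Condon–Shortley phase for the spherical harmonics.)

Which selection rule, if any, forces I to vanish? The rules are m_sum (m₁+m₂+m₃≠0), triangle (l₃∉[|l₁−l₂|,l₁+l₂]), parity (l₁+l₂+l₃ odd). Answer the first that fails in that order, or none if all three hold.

azimuthal sum: 3 + 3 − 8 = -2  ✗
3 ≤ 8 ≤ 11 (triangle on l)
L = 7 + 4 + 8 = 19 (odd)

m_sum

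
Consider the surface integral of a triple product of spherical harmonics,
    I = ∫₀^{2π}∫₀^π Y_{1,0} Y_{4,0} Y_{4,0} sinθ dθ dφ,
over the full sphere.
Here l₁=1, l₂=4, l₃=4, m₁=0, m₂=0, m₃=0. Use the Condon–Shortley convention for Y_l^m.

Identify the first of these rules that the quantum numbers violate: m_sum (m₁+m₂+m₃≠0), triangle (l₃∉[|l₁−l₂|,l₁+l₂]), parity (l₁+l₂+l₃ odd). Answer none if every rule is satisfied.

azimuthal sum: 0 + 0 + 0 = 0  ✓
3 ≤ 4 ≤ 5 (triangle on l)  ✓
L = 1 + 4 + 4 = 9 (odd)  ✗

parity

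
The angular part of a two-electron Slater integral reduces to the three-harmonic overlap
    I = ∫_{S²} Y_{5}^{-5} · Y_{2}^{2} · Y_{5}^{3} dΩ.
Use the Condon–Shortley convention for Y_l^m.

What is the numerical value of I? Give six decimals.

0.088588

Rules hold: Σm=0, L=12 even, 3≤5≤7.
N = 11·5·11 = 605
Δ = 2!·8!·2!/13! = 1/38610
Racah Σ t=0..2: t=0:+1/2880 t=1:−1/576 t=2:+1/2880 = -1/960
⇒ 3j(5 2 5; 0 0 0)² = 10/429, sgn +1
Racah Σ t=2..2: t=2:+1/161280 = 1/161280
⇒ 3j(5 2 5; -5 2 3)² = 1/143, sgn +1
4πI² = N·(3j₀)²·(3jₘ)² = 50/507
I = +1·√(0.0986193/4π) = 0.08858824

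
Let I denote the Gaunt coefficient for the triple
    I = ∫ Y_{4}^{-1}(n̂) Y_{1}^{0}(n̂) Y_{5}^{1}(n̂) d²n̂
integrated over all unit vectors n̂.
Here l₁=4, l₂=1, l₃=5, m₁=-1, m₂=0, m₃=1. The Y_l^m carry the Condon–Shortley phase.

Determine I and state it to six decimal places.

-0.240571

Checks pass: Σm=0; 10 even; l₃=5∈[3,5].
(2·4+1)(2·1+1)(2·5+1) = 297
Δ: 0! 8! 2! / 11! → 1/495
sum: t=0:+1/576 = 1/576
3j²(4 1 5; 0 0 0) = Δ·Π!·Σ² = 5/99  (sign -1)
sum: t=0:+1/720 = 1/720
3j²(4 1 5; -1 0 1) = Δ·Π!·Σ² = 8/165  (sign +1)
combine: 4πI² = 297·5/99·8/165 = 8/11
take √, sign -1: I = -0.24057125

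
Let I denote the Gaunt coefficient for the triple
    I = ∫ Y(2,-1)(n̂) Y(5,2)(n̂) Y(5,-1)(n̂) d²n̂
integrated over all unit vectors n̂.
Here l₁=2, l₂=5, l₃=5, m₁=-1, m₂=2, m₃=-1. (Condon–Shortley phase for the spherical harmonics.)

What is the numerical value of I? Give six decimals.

Rules hold: Σm=0, L=12 even, 3≤5≤7.
N = 5·11·11 = 605
Δ = 2!·2!·8!/13! = 1/38610
Racah Σ t=0..2: t=0:+1/2880 t=1:−1/576 t=2:+1/2880 = -1/960
⇒ 3j(2 5 5; 0 0 0)² = 10/429, sgn +1
Racah Σ t=1..2: t=1:−1/2880 t=2:+1/1440 = 1/2880
⇒ 3j(2 5 5; -1 2 -1)² = 7/715, sgn +1
4πI² = N·(3j₀)²·(3jₘ)² = 70/507
I = +1·√(0.138067/4π) = 0.10481902

0.104819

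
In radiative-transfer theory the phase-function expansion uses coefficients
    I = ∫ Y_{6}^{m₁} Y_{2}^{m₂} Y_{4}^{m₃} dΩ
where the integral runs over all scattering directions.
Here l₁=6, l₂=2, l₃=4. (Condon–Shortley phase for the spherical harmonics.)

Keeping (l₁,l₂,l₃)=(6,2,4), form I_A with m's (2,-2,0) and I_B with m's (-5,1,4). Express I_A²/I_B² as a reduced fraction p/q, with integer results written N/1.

14/33

Shared (l₁,l₂,l₃)=(6,2,4): N and (l;000)² cancel in I_A²/I_B².
A: Δ = 4!·8!·0!/13! = 1/6435; Racah Σ t=0..0: t=0:+1/13824 = 1/13824; ⇒ 3j(6 2 4; 2 -2 0)² = 14/1287, sgn +1
B: Δ = 4!·8!·0!/13! = 1/6435; Racah Σ t=3..3: t=3:−1/241920 = -1/241920; ⇒ 3j(6 2 4; -5 1 4)² = 1/39, sgn -1
I_A²/I_B² = (14/1287)/(1/39) = 14/33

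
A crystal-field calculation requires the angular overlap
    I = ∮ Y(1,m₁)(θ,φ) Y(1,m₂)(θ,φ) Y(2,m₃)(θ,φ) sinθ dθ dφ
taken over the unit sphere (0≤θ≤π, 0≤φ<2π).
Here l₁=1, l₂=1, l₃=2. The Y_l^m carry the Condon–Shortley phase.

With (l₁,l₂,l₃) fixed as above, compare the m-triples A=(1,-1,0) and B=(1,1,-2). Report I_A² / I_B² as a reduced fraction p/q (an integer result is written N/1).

Shared (l₁,l₂,l₃)=(1,1,2): N and (l;000)² cancel in I_A²/I_B².
A: Δ = 0!·2!·2!/5! = 1/30; Racah Σ t=0..0: t=0:+1/4 = 1/4; ⇒ 3j(1 1 2; 1 -1 0)² = 1/30, sgn +1
B: Δ = 0!·2!·2!/5! = 1/30; Racah Σ t=0..0: t=0:+1/4 = 1/4; ⇒ 3j(1 1 2; 1 1 -2)² = 1/5, sgn +1
I_A²/I_B² = (1/30)/(1/5) = 1/6

1/6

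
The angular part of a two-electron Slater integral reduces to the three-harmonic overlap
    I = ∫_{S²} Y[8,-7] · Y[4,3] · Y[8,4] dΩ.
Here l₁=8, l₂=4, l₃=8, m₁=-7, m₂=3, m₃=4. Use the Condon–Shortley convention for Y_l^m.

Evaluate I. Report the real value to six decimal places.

0.135889

Checks pass: Σm=0; 20 even; l₃=8∈[4,12].
(2·8+1)(2·4+1)(2·8+1) = 2601
Δ: 4! 12! 4! / 21! → 1/185175900
sum: t=0:+1/557383680 t=1:−1/21772800 t=2:+1/8294400 t=3:−1/21772800 t=4:+1/557383680 = 1/30965760
3j²(8 4 8; 0 0 0) = Δ·Π!·Σ² = 36/4199  (sign +1)
sum: t=3:−1/68976230400 t=4:+1/5748019200 = 1/6270566400
3j²(8 4 8; -7 3 4) = Δ·Π!·Σ² = 121/11628  (sign +1)
combine: 4πI² = 2601·36/4199·121/11628 = 1089/4693
take √, sign +1: I = 0.13588882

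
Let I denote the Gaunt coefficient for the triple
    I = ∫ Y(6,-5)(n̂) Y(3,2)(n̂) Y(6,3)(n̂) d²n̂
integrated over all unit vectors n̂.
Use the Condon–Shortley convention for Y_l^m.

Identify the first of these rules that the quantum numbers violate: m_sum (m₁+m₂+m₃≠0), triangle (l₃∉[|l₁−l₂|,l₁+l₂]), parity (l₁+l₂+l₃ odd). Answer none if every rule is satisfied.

parity

m₁+m₂+m₃ = -5 + 2 + 3 = 0  ✓
triangle: |6−3|=3 ≤ l₃=6 ≤ 6+3=9  ✓
parity: l₁+l₂+l₃ = 15 is odd  ✗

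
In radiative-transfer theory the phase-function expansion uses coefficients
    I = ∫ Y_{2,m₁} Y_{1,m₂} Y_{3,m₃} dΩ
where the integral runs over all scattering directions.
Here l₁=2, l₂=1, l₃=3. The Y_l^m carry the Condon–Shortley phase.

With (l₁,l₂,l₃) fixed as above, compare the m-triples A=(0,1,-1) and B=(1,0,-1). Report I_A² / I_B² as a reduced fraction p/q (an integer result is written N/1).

Same 2,1,3: normalisation and zero-m 3j drop out of the ratio.
A: Δ: 0! 4! 2! / 7! → 1/105; sum: t=0:+1/8 = 1/8; 3j²(2 1 3; 0 1 -1) = Δ·Π!·Σ² = 2/35  (sign +1)
B: Δ: 0! 4! 2! / 7! → 1/105; sum: t=0:+1/6 = 1/6; 3j²(2 1 3; 1 0 -1) = Δ·Π!·Σ² = 8/105  (sign +1)
I_A²/I_B² = (2/35)/(8/105) = 3/4

3/4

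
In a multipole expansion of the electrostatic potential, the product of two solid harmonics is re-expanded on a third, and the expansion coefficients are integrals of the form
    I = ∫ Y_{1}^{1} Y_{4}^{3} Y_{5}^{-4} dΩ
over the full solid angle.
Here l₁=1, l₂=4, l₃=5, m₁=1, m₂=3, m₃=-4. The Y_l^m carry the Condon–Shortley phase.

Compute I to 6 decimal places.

Rules hold: Σm=0, L=10 even, 3≤5≤5.
N = 3·9·11 = 297
Δ = 0!·2!·8!/11! = 1/495
Racah Σ t=0..0: t=0:+1/576 = 1/576
⇒ 3j(1 4 5; 0 0 0)² = 5/99, sgn -1
Racah Σ t=0..0: t=0:+1/10080 = 1/10080
⇒ 3j(1 4 5; 1 3 -4)² = 4/55, sgn -1
4πI² = N·(3j₀)²·(3jₘ)² = 12/11
I = +1·√(1.09091/4π) = 0.29463840

0.294638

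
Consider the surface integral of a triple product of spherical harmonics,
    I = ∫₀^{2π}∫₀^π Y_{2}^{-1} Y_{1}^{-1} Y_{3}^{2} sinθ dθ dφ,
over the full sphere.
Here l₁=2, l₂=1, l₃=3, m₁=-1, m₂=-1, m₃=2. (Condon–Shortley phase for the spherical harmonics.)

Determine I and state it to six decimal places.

0.261169

Rules hold: Σm=0, L=6 even, 1≤3≤3.
N = 5·3·7 = 105
Δ = 0!·4!·2!/7! = 1/105
Racah Σ t=0..0: t=0:+1/4 = 1/4
⇒ 3j(2 1 3; 0 0 0)² = 3/35, sgn -1
Racah Σ t=0..0: t=0:+1/12 = 1/12
⇒ 3j(2 1 3; -1 -1 2)² = 2/21, sgn -1
4πI² = N·(3j₀)²·(3jₘ)² = 6/7
I = +1·√(0.857143/4π) = 0.26116903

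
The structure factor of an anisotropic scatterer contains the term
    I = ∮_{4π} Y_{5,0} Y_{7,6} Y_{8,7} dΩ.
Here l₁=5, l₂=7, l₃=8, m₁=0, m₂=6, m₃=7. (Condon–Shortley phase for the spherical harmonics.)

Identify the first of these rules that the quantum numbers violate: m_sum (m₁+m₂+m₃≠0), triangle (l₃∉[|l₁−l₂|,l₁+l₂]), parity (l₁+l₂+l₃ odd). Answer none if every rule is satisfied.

Σmᵢ = 13  ✗
l₃∈[|l₁−l₂|,l₁+l₂]=[2,12], have l₃=8
Σlᵢ = 20 ⇒ even

m_sum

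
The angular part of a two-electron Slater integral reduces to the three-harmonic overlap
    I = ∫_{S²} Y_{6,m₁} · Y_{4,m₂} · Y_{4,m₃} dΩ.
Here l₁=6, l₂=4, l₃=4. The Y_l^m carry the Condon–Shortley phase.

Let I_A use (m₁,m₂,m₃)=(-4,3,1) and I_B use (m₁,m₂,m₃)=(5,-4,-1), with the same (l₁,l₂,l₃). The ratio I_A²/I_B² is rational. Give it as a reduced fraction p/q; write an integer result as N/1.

Same 6,4,4: normalisation and zero-m 3j drop out of the ratio.
A: Δ: 6! 6! 2! / 15! → 1/1261260; sum: t=5:−1/28800 t=6:+1/34560 = -1/172800; 3j²(6 4 4; -4 3 1) = Δ·Π!·Σ² = 1/1430  (sign +1)
B: Δ: 6! 6! 2! / 15! → 1/1261260; sum: t=0:+1/172800 = 1/172800; 3j²(6 4 4; 5 -4 -1) = Δ·Π!·Σ² = 2/65  (sign -1)
I_A²/I_B² = (1/1430)/(2/65) = 1/44

1/44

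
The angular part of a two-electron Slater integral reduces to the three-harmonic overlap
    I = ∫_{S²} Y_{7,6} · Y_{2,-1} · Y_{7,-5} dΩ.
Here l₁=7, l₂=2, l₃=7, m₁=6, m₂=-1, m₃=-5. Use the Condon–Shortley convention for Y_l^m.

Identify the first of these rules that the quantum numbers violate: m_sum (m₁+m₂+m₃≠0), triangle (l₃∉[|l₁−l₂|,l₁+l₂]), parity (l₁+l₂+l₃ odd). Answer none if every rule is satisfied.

none

Σmᵢ = 0  ✓
l₃∈[|l₁−l₂|,l₁+l₂]=[5,9], have l₃=7  ✓
Σlᵢ = 16 ⇒ even  ✓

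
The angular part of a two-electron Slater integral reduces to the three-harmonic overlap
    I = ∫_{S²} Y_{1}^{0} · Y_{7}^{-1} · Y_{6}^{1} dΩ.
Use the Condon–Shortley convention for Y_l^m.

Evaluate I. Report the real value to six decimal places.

Checks pass: Σm=0; 14 even; l₃=6∈[6,8].
(2·1+1)(2·7+1)(2·6+1) = 585
Δ: 2! 0! 12! / 15! → 1/1365
sum: t=1:−1/518400 = -1/518400
3j²(1 7 6; 0 0 0) = Δ·Π!·Σ² = 7/195  (sign -1)
sum: t=1:−1/604800 = -1/604800
3j²(1 7 6; 0 -1 1) = Δ·Π!·Σ² = 16/455  (sign +1)
combine: 4πI² = 585·7/195·16/455 = 48/65
take √, sign -1: I = -0.24241473

-0.242415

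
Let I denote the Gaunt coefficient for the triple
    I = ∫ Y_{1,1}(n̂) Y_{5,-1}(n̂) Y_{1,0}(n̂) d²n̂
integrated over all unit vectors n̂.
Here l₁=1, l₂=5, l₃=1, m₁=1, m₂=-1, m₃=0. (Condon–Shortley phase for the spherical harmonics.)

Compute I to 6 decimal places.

|1−5|≤1≤1+5 violated ⇒ I = 0

0.000000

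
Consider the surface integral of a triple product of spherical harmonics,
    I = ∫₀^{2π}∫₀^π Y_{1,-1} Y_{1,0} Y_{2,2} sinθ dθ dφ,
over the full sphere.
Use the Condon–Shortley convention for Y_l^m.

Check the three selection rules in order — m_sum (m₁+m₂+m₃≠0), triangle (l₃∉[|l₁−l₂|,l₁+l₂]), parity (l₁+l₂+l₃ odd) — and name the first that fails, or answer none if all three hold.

m_sum

azimuthal sum: -1 + 0 + 2 = 1  ✗
0 ≤ 2 ≤ 2 (triangle on l)
L = 1 + 1 + 2 = 4 (even)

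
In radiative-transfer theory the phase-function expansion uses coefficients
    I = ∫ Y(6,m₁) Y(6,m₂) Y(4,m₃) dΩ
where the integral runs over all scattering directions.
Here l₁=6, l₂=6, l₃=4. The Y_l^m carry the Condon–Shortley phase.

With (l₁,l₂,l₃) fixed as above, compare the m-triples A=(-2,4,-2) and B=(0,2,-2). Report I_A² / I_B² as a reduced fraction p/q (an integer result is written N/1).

529/1694

Shared (l₁,l₂,l₃)=(6,6,4): N and (l;000)² cancel in I_A²/I_B².
A: Δ = 8!·4!·4!/17! = 1/15315300; Racah Σ t=6..8: t=6:+1/138240 t=7:−1/181440 t=8:+1/3870720 = 23/11612160; ⇒ 3j(6 6 4; -2 4 -2)² = 529/204204, sgn +1
B: Δ = 8!·4!·4!/17! = 1/15315300; Racah Σ t=4..6: t=4:+1/55296 t=5:−1/25920 t=6:+1/138240 = -11/829440; ⇒ 3j(6 6 4; 0 2 -2)² = 11/1326, sgn -1
I_A²/I_B² = (529/204204)/(11/1326) = 529/1694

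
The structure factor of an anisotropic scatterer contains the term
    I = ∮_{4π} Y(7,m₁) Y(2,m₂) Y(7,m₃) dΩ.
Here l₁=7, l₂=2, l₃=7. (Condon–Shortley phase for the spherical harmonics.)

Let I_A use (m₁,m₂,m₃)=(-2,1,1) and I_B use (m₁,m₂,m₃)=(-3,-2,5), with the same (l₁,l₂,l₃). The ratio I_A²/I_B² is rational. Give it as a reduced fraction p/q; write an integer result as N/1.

Same 7,2,7: normalisation and zero-m 3j drop out of the ratio.
A: Δ: 2! 12! 2! / 17! → 1/185640; sum: t=1:−1/1935360 t=2:+1/1209600 = 1/3225600; 3j²(7 2 7; -2 1 1) = Δ·Π!·Σ² = 243/61880  (sign +1)
B: Δ: 2! 12! 2! / 17! → 1/185640; sum: t=0:+1/29030400 = 1/29030400; 3j²(7 2 7; -3 -2 5) = Δ·Π!·Σ² = 99/7735  (sign +1)
I_A²/I_B² = (243/61880)/(99/7735) = 27/88

27/88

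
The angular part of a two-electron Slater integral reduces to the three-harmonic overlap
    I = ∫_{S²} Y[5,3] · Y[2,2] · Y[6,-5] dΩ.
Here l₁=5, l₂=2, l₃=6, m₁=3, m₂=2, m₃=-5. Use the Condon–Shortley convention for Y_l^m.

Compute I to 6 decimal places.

Σlᵢ=13 odd — θ-integrand is odd under cosθ→−cosθ; I=0

0.000000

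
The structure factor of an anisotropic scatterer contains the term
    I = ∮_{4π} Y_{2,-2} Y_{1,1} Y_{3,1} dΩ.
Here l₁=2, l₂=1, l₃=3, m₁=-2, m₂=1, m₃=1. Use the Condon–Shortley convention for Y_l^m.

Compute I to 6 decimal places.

m-sum 0 ✓  L=6 even ✓  1≤3≤3 ✓
Π(2lᵢ+1) = 5×3×7 = 105
triangle coeff Δ(2,1,3) = 1/105
Σ_t [0,0]: t=0:+1/4 = 1/4
(3j)²=3/35 [(2 1 3; 0 0 0)], sign=-1
Σ_t [0,0]: t=0:+1/48 = 1/48
(3j)²=1/105 [(2 1 3; -2 1 1)], sign=+1
⇒ 4πI² = 3/35
I = (-1)√(3/35/(4π)) = -0.08258890

-0.082589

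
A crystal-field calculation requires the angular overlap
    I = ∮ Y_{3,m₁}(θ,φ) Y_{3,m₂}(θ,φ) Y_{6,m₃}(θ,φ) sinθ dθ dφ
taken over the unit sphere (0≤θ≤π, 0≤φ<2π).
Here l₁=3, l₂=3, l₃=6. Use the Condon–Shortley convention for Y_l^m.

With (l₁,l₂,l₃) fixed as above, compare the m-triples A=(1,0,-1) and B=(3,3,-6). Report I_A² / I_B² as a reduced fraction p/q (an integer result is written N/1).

25/66

Same 3,3,6: normalisation and zero-m 3j drop out of the ratio.
A: Δ: 0! 6! 6! / 13! → 1/12012; sum: t=0:+1/1728 = 1/1728; 3j²(3 3 6; 1 0 -1) = Δ·Π!·Σ² = 25/858  (sign -1)
B: Δ: 0! 6! 6! / 13! → 1/12012; sum: t=0:+1/518400 = 1/518400; 3j²(3 3 6; 3 3 -6) = Δ·Π!·Σ² = 1/13  (sign +1)
I_A²/I_B² = (25/858)/(1/13) = 25/66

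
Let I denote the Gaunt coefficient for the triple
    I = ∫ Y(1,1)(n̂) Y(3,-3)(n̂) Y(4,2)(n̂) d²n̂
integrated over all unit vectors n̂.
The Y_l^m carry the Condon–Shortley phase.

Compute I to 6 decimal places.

0.061558

m-sum 0 ✓  L=8 even ✓  2≤4≤4 ✓
Π(2lᵢ+1) = 3×7×9 = 189
triangle coeff Δ(1,3,4) = 1/252
Σ_t [0,0]: t=0:+1/36 = 1/36
(3j)²=4/63 [(1 3 4; 0 0 0)], sign=+1
Σ_t [0,0]: t=0:+1/1440 = 1/1440
(3j)²=1/252 [(1 3 4; 1 -3 2)], sign=+1
⇒ 4πI² = 1/21
I = (+1)√(1/21/(4π)) = 0.06155813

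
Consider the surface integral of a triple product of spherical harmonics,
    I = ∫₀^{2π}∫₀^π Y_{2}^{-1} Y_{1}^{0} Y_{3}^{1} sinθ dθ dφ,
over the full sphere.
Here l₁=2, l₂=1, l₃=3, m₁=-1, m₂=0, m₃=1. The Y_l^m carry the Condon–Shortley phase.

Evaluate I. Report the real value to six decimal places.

Rules hold: Σm=0, L=6 even, 1≤3≤3.
N = 5·3·7 = 105
Δ = 0!·4!·2!/7! = 1/105
Racah Σ t=0..0: t=0:+1/4 = 1/4
⇒ 3j(2 1 3; 0 0 0)² = 3/35, sgn -1
Racah Σ t=0..0: t=0:+1/6 = 1/6
⇒ 3j(2 1 3; -1 0 1)² = 8/105, sgn +1
4πI² = N·(3j₀)²·(3jₘ)² = 24/35
I = -1·√(0.685714/4π) = -0.23359668

-0.233597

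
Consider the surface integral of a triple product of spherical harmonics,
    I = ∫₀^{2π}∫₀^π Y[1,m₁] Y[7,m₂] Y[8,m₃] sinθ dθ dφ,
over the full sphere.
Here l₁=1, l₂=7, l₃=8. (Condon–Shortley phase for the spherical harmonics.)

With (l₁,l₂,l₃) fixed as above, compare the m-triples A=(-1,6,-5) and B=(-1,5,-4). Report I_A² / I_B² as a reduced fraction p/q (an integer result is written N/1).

Same 1,7,8: normalisation and zero-m 3j drop out of the ratio.
A: Δ: 0! 2! 14! / 17! → 1/2040; sum: t=0:+1/12454041600 = 1/12454041600; 3j²(1 7 8; -1 6 -5) = Δ·Π!·Σ² = 1/680  (sign -1)
B: Δ: 0! 2! 14! / 17! → 1/2040; sum: t=0:+1/1916006400 = 1/1916006400; 3j²(1 7 8; -1 5 -4) = Δ·Π!·Σ² = 1/340  (sign +1)
I_A²/I_B² = (1/680)/(1/340) = 1/2

1/2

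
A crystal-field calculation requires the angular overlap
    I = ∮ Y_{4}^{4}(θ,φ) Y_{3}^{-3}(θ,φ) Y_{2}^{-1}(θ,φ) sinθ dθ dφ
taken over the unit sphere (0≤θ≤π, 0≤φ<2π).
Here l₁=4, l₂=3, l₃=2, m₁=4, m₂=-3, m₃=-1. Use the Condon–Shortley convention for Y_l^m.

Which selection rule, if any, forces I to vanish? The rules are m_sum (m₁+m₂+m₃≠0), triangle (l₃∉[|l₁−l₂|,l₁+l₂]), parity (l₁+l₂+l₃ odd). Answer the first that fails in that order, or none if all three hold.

parity

m₁+m₂+m₃ = 4 − 3 − 1 = 0  ✓
triangle: |4−3|=1 ≤ l₃=2 ≤ 4+3=7  ✓
parity: l₁+l₂+l₃ = 9 is odd  ✗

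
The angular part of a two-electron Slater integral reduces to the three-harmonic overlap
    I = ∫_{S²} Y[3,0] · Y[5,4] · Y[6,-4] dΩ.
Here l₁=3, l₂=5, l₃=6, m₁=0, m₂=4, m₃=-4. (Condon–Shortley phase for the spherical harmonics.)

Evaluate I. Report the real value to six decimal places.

Checks pass: Σm=0; 14 even; l₃=6∈[2,8].
(2·3+1)(2·5+1)(2·6+1) = 1001
Δ: 2! 4! 8! / 15! → 1/675675
sum: t=0:+1/8640 t=1:−1/2304 t=2:+1/8640 = -7/34560
3j²(3 5 6; 0 0 0) = Δ·Π!·Σ² = 7/429  (sign -1)
sum: t=1:−1/161280 t=2:+1/60480 = 1/96768
3j²(3 5 6; 0 4 -4) = Δ·Π!·Σ² = 15/1001  (sign +1)
combine: 4πI² = 1001·7/429·15/1001 = 35/143
take √, sign -1: I = -0.13956004

-0.139560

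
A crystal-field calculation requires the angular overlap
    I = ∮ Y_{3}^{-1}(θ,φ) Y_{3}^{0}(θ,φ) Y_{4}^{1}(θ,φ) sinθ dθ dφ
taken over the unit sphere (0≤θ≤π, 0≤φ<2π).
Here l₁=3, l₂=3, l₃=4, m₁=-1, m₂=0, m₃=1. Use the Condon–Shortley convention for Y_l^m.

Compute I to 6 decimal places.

m-sum 0 ✓  L=10 even ✓  0≤4≤6 ✓
Π(2lᵢ+1) = 7×7×9 = 441
triangle coeff Δ(3,3,4) = 1/34650
Σ_t [0,2]: t=0:+1/72 t=1:−1/16 t=2:+1/72 = -5/144
(3j)²=2/77 [(3 3 4; 0 0 0)], sign=-1
Σ_t [0,2]: t=0:+1/288 t=1:−1/24 t=2:+1/48 = -5/288
(3j)²=5/462 [(3 3 4; -1 0 1)], sign=+1
⇒ 4πI² = 15/121
I = (-1)√(15/121/(4π)) = -0.09932258

-0.099323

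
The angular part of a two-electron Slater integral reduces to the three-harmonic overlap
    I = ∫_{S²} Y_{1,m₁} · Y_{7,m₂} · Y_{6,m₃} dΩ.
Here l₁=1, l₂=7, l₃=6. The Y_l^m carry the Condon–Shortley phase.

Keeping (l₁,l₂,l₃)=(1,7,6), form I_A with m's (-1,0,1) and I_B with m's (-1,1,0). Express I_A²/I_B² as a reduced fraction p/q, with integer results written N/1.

l's match ⇒ only the (l;m) 3-j factors differ between A and B.
A: triangle coeff Δ(1,7,6) = 1/1365; Σ_t [2,2]: t=2:+1/1209600 = 1/1209600; (3j)²=1/65 [(1 7 6; -1 0 1)], sign=-1
B: triangle coeff Δ(1,7,6) = 1/1365; Σ_t [2,2]: t=2:+1/1036800 = 1/1036800; (3j)²=4/195 [(1 7 6; -1 1 0)], sign=+1
I_A²/I_B² = (1/65)/(4/195) = 3/4

3/4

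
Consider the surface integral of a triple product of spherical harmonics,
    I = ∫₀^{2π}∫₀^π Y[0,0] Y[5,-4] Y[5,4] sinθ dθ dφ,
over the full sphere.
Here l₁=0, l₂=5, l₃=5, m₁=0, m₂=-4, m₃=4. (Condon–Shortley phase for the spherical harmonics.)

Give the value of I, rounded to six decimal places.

Checks pass: Σm=0; 10 even; l₃=5∈[5,5].
(2·0+1)(2·5+1)(2·5+1) = 121
Δ: 0! 0! 10! / 11! → 1/11
sum: t=0:+1/14400 = 1/14400
3j²(0 5 5; 0 0 0) = Δ·Π!·Σ² = 1/11  (sign -1)
sum: t=0:+1/362880 = 1/362880
3j²(0 5 5; 0 -4 4) = Δ·Π!·Σ² = 1/11  (sign -1)
combine: 4πI² = 121·1/11·1/11 = 1/1
take √, sign +1: I = 0.28209479

0.282095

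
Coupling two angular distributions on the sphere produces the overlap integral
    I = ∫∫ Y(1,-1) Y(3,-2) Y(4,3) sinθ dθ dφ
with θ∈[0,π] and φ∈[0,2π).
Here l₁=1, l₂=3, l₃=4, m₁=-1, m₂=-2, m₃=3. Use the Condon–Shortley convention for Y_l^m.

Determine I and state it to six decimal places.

m-sum 0 ✓  L=8 even ✓  2≤4≤4 ✓
Π(2lᵢ+1) = 3×7×9 = 189
triangle coeff Δ(1,3,4) = 1/252
Σ_t [0,0]: t=0:+1/36 = 1/36
(3j)²=4/63 [(1 3 4; 0 0 0)], sign=+1
Σ_t [0,0]: t=0:+1/240 = 1/240
(3j)²=1/12 [(1 3 4; -1 -2 3)], sign=-1
⇒ 4πI² = 1/1
I = (-1)√(1/1/(4π)) = -0.28209479

-0.282095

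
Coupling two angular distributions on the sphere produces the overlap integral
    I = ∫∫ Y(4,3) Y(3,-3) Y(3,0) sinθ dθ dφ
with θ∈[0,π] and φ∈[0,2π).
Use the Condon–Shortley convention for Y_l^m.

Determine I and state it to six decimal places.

0.203551

m-sum 0 ✓  L=10 even ✓  1≤3≤7 ✓
Π(2lᵢ+1) = 9×7×7 = 441
triangle coeff Δ(4,3,3) = 1/34650
Σ_t [1,3]: t=1:−1/72 t=2:+1/16 t=3:−1/72 = 5/144
(3j)²=2/77 [(4 3 3; 0 0 0)], sign=-1
Σ_t [0,0]: t=0:+1/288 = 1/288
(3j)²=1/22 [(4 3 3; 3 -3 0)], sign=-1
⇒ 4πI² = 63/121
I = (+1)√(63/121/(4π)) = 0.20355073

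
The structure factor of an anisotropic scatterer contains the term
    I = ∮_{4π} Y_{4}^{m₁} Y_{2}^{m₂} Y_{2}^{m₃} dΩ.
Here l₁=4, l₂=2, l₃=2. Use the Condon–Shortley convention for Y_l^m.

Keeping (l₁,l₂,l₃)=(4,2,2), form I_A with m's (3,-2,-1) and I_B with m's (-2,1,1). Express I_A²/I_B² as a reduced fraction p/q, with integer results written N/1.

7/8

l's match ⇒ only the (l;m) 3-j factors differ between A and B.
A: triangle coeff Δ(4,2,2) = 1/630; Σ_t [0,0]: t=0:+1/144 = 1/144; (3j)²=1/18 [(4 2 2; 3 -2 -1)], sign=-1
B: triangle coeff Δ(4,2,2) = 1/630; Σ_t [3,3]: t=3:−1/36 = -1/36; (3j)²=4/63 [(4 2 2; -2 1 1)], sign=+1
I_A²/I_B² = (1/18)/(4/63) = 7/8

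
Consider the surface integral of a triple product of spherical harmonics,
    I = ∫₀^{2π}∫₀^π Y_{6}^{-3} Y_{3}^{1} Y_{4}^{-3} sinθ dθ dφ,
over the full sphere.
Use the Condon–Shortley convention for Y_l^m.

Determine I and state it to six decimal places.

m-sum = -3 + 1 − 3 = -5 ≠ 0 ⇒ I = 0

0.000000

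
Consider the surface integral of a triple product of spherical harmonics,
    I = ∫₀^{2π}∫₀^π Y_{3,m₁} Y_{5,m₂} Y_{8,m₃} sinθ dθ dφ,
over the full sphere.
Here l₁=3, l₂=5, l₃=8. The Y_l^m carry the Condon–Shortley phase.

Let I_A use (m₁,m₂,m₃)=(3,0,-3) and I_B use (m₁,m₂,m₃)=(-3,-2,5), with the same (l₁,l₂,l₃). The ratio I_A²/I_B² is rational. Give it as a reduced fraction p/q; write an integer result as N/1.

7/26

l's match ⇒ only the (l;m) 3-j factors differ between A and B.
A: triangle coeff Δ(3,5,8) = 1/136136; Σ_t [0,0]: t=0:+1/10368000 = 1/10368000; (3j)²=3/884 [(3 5 8; 3 0 -3)], sign=-1
B: triangle coeff Δ(3,5,8) = 1/136136; Σ_t [0,0]: t=0:+1/21772800 = 1/21772800; (3j)²=3/238 [(3 5 8; -3 -2 5)], sign=-1
I_A²/I_B² = (3/884)/(3/238) = 7/26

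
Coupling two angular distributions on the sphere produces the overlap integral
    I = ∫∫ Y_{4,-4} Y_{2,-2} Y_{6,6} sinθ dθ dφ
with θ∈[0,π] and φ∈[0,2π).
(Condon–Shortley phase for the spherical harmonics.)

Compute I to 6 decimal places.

0.353849

Rules hold: Σm=0, L=12 even, 2≤6≤6.
N = 9·5·13 = 585
Δ = 0!·8!·4!/13! = 1/6435
Racah Σ t=0..0: t=0:+1/2304 = 1/2304
⇒ 3j(4 2 6; 0 0 0)² = 5/143, sgn +1
Racah Σ t=0..0: t=0:+1/967680 = 1/967680
⇒ 3j(4 2 6; -4 -2 6)² = 1/13, sgn +1
4πI² = N·(3j₀)²·(3jₘ)² = 225/143
I = +1·√(1.57343/4π) = 0.35384927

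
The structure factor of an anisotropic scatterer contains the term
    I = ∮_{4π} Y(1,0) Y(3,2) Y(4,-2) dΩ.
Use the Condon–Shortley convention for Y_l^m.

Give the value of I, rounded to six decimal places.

0.213244

Checks pass: Σm=0; 8 even; l₃=4∈[2,4].
(2·1+1)(2·3+1)(2·4+1) = 189
Δ: 0! 2! 6! / 9! → 1/252
sum: t=0:+1/36 = 1/36
3j²(1 3 4; 0 0 0) = Δ·Π!·Σ² = 4/63  (sign +1)
sum: t=0:+1/120 = 1/120
3j²(1 3 4; 0 2 -2) = Δ·Π!·Σ² = 1/21  (sign +1)
combine: 4πI² = 189·4/63·1/21 = 4/7
take √, sign +1: I = 0.21324362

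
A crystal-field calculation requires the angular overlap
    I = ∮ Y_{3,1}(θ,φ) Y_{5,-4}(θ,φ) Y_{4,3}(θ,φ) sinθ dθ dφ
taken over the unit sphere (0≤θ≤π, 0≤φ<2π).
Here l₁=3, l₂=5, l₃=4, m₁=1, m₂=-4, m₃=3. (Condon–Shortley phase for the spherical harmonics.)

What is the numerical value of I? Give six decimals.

Rules hold: Σm=0, L=12 even, 2≤4≤8.
N = 7·11·9 = 693
Δ = 4!·2!·6!/13! = 1/180180
Racah Σ t=1..3: t=1:−1/576 t=2:+1/144 t=3:−1/576 = 1/288
⇒ 3j(3 5 4; 0 0 0)² = 20/1001, sgn +1
Racah Σ t=0..1: t=0:+1/5760 t=1:−1/4320 = -1/17280
⇒ 3j(3 5 4; 1 -4 3)² = 7/4290, sgn +1
4πI² = N·(3j₀)²·(3jₘ)² = 42/1859
I = +1·√(0.0225928/4π) = 0.04240138

0.042401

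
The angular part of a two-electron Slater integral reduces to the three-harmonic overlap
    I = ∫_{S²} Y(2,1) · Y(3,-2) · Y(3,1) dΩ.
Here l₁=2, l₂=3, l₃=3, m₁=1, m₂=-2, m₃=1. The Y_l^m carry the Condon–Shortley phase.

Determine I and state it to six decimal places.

0.162868

m-sum 0 ✓  L=8 even ✓  1≤3≤5 ✓
Π(2lᵢ+1) = 5×7×7 = 245
triangle coeff Δ(2,3,3) = 1/3780
Σ_t [0,2]: t=0:+1/24 t=1:−1/4 t=2:+1/24 = -1/6
(3j)²=4/105 [(2 3 3; 0 0 0)], sign=+1
Σ_t [0,1]: t=0:+1/12 t=1:−1/48 = 1/16
(3j)²=1/28 [(2 3 3; 1 -2 1)], sign=+1
⇒ 4πI² = 1/3
I = (+1)√(1/3/(4π)) = 0.16286750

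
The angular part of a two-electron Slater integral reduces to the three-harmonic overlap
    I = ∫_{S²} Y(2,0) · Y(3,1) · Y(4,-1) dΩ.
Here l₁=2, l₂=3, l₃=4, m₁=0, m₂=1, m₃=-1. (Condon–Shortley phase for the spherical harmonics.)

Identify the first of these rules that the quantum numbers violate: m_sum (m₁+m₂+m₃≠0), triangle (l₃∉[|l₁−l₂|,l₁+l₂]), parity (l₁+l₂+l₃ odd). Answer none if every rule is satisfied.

parity

azimuthal sum: 0 + 1 − 1 = 0  ✓
1 ≤ 4 ≤ 5 (triangle on l)  ✓
L = 2 + 3 + 4 = 9 (odd)  ✗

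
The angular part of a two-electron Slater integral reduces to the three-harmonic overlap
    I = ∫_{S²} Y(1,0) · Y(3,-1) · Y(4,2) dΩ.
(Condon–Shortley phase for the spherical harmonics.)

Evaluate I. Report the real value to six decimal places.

m-sum = 0 − 1 + 2 = 1 ≠ 0 ⇒ I = 0

0.000000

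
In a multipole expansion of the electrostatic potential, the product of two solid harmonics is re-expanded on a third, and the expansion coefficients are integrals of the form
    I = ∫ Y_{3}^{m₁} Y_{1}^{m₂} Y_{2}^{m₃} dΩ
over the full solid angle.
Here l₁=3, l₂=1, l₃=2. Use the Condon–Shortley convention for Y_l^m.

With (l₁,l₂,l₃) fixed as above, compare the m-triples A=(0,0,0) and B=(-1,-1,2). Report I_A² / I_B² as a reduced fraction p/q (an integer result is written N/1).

9/1

Same 3,1,2: normalisation and zero-m 3j drop out of the ratio.
A: Δ: 2! 4! 0! / 7! → 1/105; sum: t=1:−1/4 = -1/4; 3j²(3 1 2; 0 0 0) = Δ·Π!·Σ² = 3/35  (sign -1)
B: Δ: 2! 4! 0! / 7! → 1/105; sum: t=0:+1/48 = 1/48; 3j²(3 1 2; -1 -1 2) = Δ·Π!·Σ² = 1/105  (sign +1)
I_A²/I_B² = (3/35)/(1/105) = 9/1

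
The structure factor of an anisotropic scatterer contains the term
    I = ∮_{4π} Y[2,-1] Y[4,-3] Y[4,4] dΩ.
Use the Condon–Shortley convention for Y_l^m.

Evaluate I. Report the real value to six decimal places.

0.198645

Rules hold: Σm=0, L=10 even, 2≤4≤6.
N = 5·9·9 = 405
Δ = 2!·2!·6!/11! = 1/13860
Racah Σ t=0..2: t=0:+1/192 t=1:−1/36 t=2:+1/192 = -5/288
⇒ 3j(2 4 4; 0 0 0)² = 20/693, sgn -1
Racah Σ t=1..1: t=1:−1/1440 = -1/1440
⇒ 3j(2 4 4; -1 -3 4)² = 7/165, sgn -1
4πI² = N·(3j₀)²·(3jₘ)² = 60/121
I = +1·√(0.495868/4π) = 0.19864517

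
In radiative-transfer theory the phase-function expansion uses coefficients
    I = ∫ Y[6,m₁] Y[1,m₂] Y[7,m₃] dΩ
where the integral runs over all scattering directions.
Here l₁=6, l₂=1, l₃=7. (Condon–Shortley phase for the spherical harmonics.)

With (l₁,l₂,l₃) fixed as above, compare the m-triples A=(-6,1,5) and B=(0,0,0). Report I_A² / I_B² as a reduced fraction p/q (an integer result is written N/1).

1/49

Same 6,1,7: normalisation and zero-m 3j drop out of the ratio.
A: Δ: 0! 12! 2! / 15! → 1/1365; sum: t=0:+1/958003200 = 1/958003200; 3j²(6 1 7; -6 1 5) = Δ·Π!·Σ² = 1/1365  (sign +1)
B: Δ: 0! 12! 2! / 15! → 1/1365; sum: t=0:+1/518400 = 1/518400; 3j²(6 1 7; 0 0 0) = Δ·Π!·Σ² = 7/195  (sign -1)
I_A²/I_B² = (1/1365)/(7/195) = 1/49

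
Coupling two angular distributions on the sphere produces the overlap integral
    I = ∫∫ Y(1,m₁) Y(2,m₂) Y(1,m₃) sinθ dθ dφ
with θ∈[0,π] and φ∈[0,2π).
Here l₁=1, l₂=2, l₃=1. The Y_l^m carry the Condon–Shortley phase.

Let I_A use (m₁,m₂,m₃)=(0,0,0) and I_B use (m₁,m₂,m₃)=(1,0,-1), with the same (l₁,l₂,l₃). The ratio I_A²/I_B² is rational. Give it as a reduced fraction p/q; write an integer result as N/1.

l's match ⇒ only the (l;m) 3-j factors differ between A and B.
A: triangle coeff Δ(1,2,1) = 1/30; Σ_t [1,1]: t=1:−1/1 = -1/1; (3j)²=2/15 [(1 2 1; 0 0 0)], sign=+1
B: triangle coeff Δ(1,2,1) = 1/30; Σ_t [0,0]: t=0:+1/4 = 1/4; (3j)²=1/30 [(1 2 1; 1 0 -1)], sign=+1
I_A²/I_B² = (2/15)/(1/30) = 4/1

4/1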